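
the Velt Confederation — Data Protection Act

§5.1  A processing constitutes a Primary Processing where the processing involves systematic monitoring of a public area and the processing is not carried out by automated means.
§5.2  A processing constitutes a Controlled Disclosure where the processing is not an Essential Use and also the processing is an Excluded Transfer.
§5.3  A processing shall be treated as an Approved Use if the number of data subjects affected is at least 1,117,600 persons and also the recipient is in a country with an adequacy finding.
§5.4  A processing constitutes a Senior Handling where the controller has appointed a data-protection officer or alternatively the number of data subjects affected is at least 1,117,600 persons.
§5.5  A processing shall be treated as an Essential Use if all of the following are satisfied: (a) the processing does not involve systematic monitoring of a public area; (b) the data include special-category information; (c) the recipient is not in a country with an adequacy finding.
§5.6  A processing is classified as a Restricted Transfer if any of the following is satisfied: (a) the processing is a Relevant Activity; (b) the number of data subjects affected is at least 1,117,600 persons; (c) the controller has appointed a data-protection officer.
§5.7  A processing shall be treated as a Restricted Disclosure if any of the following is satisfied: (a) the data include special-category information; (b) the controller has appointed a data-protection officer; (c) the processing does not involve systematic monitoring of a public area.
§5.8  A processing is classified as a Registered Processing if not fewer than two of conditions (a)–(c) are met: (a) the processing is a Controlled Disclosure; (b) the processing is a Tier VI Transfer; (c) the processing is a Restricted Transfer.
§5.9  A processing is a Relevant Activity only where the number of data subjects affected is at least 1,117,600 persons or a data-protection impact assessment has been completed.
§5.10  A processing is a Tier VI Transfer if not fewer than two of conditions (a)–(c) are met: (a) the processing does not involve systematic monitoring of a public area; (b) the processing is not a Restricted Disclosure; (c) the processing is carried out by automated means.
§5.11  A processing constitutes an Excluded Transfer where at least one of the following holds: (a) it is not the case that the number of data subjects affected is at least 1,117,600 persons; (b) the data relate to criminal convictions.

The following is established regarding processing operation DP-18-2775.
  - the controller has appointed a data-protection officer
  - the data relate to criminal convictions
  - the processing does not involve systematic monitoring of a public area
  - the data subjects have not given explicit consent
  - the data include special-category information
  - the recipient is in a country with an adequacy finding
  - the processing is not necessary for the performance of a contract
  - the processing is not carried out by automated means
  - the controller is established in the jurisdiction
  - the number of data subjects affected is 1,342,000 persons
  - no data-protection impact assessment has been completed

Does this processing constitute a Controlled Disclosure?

Yes

Under §5.5: the processing does not involve systematic monitoring of a public area? yes; and the data include special-category information? yes; and the recipient is not in a country with an adequacy finding? no. So the processing is not an Essential Use.
Under §5.11: number of data subjects affected: 1,342,000 persons ≥ 1,117,600 persons? yes, so negated condition no; or the data relate to criminal convictions? yes. So the processing is an Excluded Transfer.
Under §5.2: not an Essential Use (§5.5)? yes; and Excluded Transfer (§5.11)? yes. So the processing is a Controlled Disclosure.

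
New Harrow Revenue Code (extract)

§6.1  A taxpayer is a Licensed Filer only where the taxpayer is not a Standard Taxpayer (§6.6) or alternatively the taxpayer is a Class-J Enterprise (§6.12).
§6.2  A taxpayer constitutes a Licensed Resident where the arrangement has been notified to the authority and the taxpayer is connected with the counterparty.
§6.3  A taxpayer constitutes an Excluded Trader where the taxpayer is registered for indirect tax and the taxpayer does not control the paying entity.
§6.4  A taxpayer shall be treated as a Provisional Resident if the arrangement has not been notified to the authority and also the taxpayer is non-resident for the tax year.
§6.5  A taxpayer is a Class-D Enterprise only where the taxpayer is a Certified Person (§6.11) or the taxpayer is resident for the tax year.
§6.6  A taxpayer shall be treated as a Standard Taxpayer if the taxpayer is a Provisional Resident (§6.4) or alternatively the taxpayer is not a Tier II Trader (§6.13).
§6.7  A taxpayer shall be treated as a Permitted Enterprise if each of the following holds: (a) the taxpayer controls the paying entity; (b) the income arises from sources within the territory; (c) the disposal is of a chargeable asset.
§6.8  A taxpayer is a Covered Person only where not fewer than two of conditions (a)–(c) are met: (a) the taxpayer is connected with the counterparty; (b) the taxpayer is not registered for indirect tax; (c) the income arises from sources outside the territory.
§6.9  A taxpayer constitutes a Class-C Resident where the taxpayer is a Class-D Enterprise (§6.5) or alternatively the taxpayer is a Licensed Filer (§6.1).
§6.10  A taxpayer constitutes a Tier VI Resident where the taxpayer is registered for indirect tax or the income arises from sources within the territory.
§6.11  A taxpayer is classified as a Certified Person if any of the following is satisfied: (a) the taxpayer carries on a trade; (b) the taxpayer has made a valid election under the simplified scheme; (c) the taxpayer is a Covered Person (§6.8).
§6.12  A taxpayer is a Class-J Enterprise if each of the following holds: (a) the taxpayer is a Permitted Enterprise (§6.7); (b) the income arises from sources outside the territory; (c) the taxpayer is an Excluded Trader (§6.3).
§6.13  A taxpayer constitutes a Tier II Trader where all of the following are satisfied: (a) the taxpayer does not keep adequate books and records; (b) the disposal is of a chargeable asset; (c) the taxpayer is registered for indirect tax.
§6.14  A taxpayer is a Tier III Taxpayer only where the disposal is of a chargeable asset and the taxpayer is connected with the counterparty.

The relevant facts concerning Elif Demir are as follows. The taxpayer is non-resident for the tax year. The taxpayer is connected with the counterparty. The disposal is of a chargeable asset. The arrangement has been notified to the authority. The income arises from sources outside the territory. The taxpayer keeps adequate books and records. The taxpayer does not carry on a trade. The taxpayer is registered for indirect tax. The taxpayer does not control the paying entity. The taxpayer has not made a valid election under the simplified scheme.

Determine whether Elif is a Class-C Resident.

§6.8 — Covered Person: the taxpayer is connected with the counterparty? yes; the taxpayer is not registered for indirect tax? no; the income arises from sources outside the territory? yes — 2 of 3 hold (need ≥2) → satisfied.
§6.11 — Certified Person: [the taxpayer carries on a trade? no] OR [the taxpayer has made a valid election under the simplified scheme? no] OR [Covered Person (§6.8)? yes] → satisfied.
§6.5 — Class-D Enterprise: [Certified Person (§6.11)? yes] OR [the taxpayer is resident for the tax year? no] → satisfied.
§6.4 — Provisional Resident: [the arrangement has not been notified to the authority? no] AND [the taxpayer is non-resident for the tax year? yes] → not satisfied.
§6.13 — Tier II Trader: [the taxpayer does not keep adequate books and records? no] AND [the disposal is of a chargeable asset? yes] AND [the taxpayer is registered for indirect tax? yes] → not satisfied.
§6.6 — Standard Taxpayer: [Provisional Resident (§6.4)? no] OR [not a Tier II Trader (§6.13)? yes] → satisfied.
§6.7 — Permitted Enterprise: [the taxpayer controls the paying entity? no] AND [the income arises from sources within the territory? no] AND [the disposal is of a chargeable asset? yes] → not satisfied.
§6.3 — Excluded Trader: [the taxpayer is registered for indirect tax? yes] AND [the taxpayer does not control the paying entity? yes] → satisfied.
§6.12 — Class-J Enterprise: [Permitted Enterprise (§6.7)? no] AND [the income arises from sources outside the territory? yes] AND [Excluded Trader (§6.3)? yes] → not satisfied.
§6.1 — Licensed Filer: [not a Standard Taxpayer (§6.6)? no] OR [Class-J Enterprise (§6.12)? no] → not satisfied.
§6.9 — Class-C Resident: [Class-D Enterprise (§6.5)? yes] OR [Licensed Filer (§6.1)? no] → satisfied.

Yes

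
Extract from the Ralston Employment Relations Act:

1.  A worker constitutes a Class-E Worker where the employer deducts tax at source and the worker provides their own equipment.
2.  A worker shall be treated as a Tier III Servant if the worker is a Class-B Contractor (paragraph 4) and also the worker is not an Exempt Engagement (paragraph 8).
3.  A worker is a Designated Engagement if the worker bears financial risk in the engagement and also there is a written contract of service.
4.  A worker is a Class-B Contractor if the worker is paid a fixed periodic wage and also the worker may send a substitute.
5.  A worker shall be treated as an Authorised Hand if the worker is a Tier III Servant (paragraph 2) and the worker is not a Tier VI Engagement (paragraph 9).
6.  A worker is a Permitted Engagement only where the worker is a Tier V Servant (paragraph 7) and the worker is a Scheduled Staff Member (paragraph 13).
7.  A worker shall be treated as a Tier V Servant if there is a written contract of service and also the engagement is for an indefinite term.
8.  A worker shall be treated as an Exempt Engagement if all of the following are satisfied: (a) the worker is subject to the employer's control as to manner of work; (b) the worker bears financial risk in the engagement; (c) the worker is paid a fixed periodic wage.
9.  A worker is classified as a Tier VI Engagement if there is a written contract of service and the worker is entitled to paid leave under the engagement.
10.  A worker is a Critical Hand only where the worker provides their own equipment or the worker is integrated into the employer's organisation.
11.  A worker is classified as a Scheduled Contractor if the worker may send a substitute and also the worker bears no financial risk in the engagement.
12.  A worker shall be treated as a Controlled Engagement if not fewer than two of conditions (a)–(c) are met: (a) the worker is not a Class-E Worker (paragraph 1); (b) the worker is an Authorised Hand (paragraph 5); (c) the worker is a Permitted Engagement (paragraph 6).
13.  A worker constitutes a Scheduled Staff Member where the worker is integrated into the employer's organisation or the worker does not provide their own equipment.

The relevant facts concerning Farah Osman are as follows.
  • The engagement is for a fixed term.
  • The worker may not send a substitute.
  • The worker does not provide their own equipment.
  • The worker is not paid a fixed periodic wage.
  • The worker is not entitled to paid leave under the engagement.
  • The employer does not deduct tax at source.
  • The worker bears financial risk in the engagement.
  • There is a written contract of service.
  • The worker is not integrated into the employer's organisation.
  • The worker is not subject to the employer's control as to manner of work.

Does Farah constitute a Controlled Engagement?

paragraph 1 — Class-E Worker: [the employer deducts tax at source? no] AND [the worker provides their own equipment? no] → not satisfied.
paragraph 4 — Class-B Contractor: [the worker is paid a fixed periodic wage? no] AND [the worker may send a substitute? no] → not satisfied.
paragraph 8 — Exempt Engagement: [the worker is subject to the employer's control as to manner of work? no] AND [the worker bears financial risk in the engagement? yes] AND [the worker is paid a fixed periodic wage? no] → not satisfied.
paragraph 2 — Tier III Servant: [Class-B Contractor (paragraph 4)? no] AND [not an Exempt Engagement (paragraph 8)? yes] → not satisfied.
paragraph 9 — Tier VI Engagement: [there is a written contract of service? yes] AND [the worker is entitled to paid leave under the engagement? no] → not satisfied.
paragraph 5 — Authorised Hand: [Tier III Servant (paragraph 2)? no] AND [not a Tier VI Engagement (paragraph 9)? yes] → not satisfied.
paragraph 7 — Tier V Servant: [there is a written contract of service? yes] AND [the engagement is for an indefinite term? no] → not satisfied.
paragraph 13 — Scheduled Staff Member: [the worker is integrated into the employer's organisation? no] OR [the worker does not provide their own equipment? yes] → satisfied.
paragraph 6 — Permitted Engagement: [Tier V Servant (paragraph 7)? no] AND [Scheduled Staff Member (paragraph 13)? yes] → not satisfied.
paragraph 12 — Controlled Engagement: not a Class-E Worker (paragraph 1)? yes; Authorised Hand (paragraph 5)? no; Permitted Engagement (paragraph 6)? no — 1 of 3 hold (need ≥2) → not satisfied.

No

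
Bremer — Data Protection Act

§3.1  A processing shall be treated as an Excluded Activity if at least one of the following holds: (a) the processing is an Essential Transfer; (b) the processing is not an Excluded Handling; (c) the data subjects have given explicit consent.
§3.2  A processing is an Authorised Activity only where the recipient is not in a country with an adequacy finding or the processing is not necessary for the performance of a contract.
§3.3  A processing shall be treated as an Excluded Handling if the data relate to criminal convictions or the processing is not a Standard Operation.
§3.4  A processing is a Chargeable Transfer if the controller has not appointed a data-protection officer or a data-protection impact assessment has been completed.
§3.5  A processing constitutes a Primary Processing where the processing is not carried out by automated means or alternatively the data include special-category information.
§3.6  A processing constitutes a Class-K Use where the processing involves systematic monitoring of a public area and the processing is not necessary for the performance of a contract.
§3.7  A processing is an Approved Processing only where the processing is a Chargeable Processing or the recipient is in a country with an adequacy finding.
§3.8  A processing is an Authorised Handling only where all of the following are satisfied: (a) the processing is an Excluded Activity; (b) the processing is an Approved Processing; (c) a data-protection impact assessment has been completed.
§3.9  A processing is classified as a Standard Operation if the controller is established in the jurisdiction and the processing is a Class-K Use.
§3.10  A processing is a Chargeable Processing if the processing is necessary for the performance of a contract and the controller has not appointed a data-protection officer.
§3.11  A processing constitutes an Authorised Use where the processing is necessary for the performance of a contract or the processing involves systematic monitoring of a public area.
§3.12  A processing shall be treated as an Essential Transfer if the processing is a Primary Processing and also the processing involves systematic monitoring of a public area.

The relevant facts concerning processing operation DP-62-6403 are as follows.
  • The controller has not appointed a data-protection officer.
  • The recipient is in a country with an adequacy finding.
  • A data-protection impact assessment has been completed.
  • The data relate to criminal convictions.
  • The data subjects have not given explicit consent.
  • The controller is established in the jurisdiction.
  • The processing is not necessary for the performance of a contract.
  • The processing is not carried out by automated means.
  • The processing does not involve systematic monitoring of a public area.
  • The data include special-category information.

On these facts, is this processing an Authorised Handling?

No

§3.5 — Primary Processing: [the processing is not carried out by automated means? yes] OR [the data include special-category information? yes] → satisfied.
§3.12 — Essential Transfer: [Primary Processing (§3.5)? yes] AND [the processing involves systematic monitoring of a public area? no] → not satisfied.
§3.6 — Class-K Use: [the processing involves systematic monitoring of a public area? no] AND [the processing is not necessary for the performance of a contract? yes] → not satisfied.
§3.9 — Standard Operation: [the controller is established in the jurisdiction? yes] AND [Class-K Use (§3.6)? no] → not satisfied.
§3.3 — Excluded Handling: [the data relate to criminal convictions? yes] OR [not a Standard Operation (§3.9)? yes] → satisfied.
§3.1 — Excluded Activity: [Essential Transfer (§3.12)? no] OR [not an Excluded Handling (§3.3)? no] OR [the data subjects have given explicit consent? no] → not satisfied.
§3.10 — Chargeable Processing: [the processing is necessary for the performance of a contract? no] AND [the controller has not appointed a data-protection officer? yes] → not satisfied.
§3.7 — Approved Processing: [Chargeable Processing (§3.10)? no] OR [the recipient is in a country with an adequacy finding? yes] → satisfied.
§3.8 — Authorised Handling: [Excluded Activity (§3.1)? no] AND [Approved Processing (§3.7)? yes] AND [a data-protection impact assessment has been completed? yes] → not satisfied.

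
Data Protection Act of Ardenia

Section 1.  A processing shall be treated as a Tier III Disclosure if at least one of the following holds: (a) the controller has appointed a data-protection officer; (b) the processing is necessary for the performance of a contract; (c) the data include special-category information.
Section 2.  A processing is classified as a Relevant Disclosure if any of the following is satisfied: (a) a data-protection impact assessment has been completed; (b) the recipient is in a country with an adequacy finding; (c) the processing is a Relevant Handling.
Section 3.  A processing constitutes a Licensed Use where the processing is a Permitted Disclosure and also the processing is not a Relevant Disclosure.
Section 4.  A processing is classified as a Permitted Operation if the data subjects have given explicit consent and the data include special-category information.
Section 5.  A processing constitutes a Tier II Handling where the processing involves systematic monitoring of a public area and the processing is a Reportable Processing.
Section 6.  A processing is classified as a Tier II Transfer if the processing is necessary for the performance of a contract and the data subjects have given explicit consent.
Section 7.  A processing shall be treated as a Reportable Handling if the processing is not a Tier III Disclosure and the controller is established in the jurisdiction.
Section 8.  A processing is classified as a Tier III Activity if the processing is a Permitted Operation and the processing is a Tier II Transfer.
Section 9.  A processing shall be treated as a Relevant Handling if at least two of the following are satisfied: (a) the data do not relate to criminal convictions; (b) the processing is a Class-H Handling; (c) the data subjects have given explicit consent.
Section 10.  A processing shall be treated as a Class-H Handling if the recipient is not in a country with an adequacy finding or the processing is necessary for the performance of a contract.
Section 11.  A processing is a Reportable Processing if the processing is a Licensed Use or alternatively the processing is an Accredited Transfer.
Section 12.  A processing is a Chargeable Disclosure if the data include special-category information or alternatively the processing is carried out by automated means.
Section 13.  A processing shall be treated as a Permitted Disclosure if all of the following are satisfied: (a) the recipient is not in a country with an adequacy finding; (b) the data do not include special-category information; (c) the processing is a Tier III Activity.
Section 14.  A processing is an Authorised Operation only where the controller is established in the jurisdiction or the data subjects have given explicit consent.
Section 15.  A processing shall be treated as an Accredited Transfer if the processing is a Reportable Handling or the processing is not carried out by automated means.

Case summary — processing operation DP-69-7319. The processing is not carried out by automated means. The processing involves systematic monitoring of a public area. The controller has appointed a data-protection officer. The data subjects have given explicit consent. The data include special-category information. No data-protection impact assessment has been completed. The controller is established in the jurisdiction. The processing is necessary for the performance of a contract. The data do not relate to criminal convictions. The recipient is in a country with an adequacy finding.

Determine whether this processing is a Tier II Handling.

section 4 — Permitted Operation: [the data subjects have given explicit consent? yes] AND [the data include special-category information? yes] → satisfied.
section 6 — Tier II Transfer: [the processing is necessary for the performance of a contract? yes] AND [the data subjects have given explicit consent? yes] → satisfied.
section 8 — Tier III Activity: [Permitted Operation (section 4)? yes] AND [Tier II Transfer (section 6)? yes] → satisfied.
section 13 — Permitted Disclosure: [the recipient is not in a country with an adequacy finding? no] AND [the data do not include special-category information? no] AND [Tier III Activity (section 8)? yes] → not satisfied.
section 10 — Class-H Handling: [the recipient is not in a country with an adequacy finding? no] OR [the processing is necessary for the performance of a contract? yes] → satisfied.
section 9 — Relevant Handling: the data do not relate to criminal convictions? yes; Class-H Handling (section 10)? yes; the data subjects have given explicit consent? yes — 3 of 3 hold (need ≥2) → satisfied.
section 2 — Relevant Disclosure: [a data-protection impact assessment has been completed? no] OR [the recipient is in a country with an adequacy finding? yes] OR [Relevant Handling (section 9)? yes] → satisfied.
section 3 — Licensed Use: [Permitted Disclosure (section 13)? no] AND [not a Relevant Disclosure (section 2)? no] → not satisfied.
section 1 — Tier III Disclosure: [the controller has appointed a data-protection officer? yes] OR [the processing is necessary for the performance of a contract? yes] OR [the data include special-category information? yes] → satisfied.
section 7 — Reportable Handling: [not a Tier III Disclosure (section 1)? no] AND [the controller is established in the jurisdiction? yes] → not satisfied.
section 15 — Accredited Transfer: [Reportable Handling (section 7)? no] OR [the processing is not carried out by automated means? yes] → satisfied.
section 11 — Reportable Processing: [Licensed Use (section 3)? no] OR [Accredited Transfer (section 15)? yes] → satisfied.
section 5 — Tier II Handling: [the processing involves systematic monitoring of a public area? yes] AND [Reportable Processing (section 11)? yes] → satisfied.

Yes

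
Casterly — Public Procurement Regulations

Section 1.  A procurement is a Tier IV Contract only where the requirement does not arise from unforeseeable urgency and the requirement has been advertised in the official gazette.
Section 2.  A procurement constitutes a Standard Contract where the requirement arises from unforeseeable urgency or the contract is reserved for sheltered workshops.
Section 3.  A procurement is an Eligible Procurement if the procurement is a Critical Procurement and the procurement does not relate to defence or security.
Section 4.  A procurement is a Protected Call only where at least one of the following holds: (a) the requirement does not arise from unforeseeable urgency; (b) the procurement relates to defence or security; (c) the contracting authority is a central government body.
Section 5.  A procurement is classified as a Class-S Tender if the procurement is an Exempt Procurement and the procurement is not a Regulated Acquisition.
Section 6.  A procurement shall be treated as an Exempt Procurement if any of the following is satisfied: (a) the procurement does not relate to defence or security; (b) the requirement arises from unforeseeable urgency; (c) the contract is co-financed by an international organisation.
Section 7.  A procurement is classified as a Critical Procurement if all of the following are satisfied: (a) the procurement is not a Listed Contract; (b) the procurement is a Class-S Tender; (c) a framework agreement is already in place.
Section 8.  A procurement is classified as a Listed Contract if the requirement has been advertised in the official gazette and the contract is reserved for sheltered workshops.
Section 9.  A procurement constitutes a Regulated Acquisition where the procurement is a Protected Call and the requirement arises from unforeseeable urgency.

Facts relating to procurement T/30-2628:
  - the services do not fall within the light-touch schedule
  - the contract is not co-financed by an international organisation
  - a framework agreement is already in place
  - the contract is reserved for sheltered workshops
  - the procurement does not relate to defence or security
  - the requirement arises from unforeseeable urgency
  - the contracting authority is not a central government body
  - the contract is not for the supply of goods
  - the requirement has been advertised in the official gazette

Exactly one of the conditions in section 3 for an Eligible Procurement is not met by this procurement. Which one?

Critical Procurement

section 8 — Listed Contract: [the requirement has been advertised in the official gazette? yes] AND [the contract is reserved for sheltered workshops? yes] → satisfied.
section 6 — Exempt Procurement: [the procurement does not relate to defence or security? yes] OR [the requirement arises from unforeseeable urgency? yes] OR [the contract is co-financed by an international organisation? no] → satisfied.
section 4 — Protected Call: [the requirement does not arise from unforeseeable urgency? no] OR [the procurement relates to defence or security? no] OR [the contracting authority is a central government body? no] → not satisfied.
section 9 — Regulated Acquisition: [Protected Call (section 4)? no] AND [the requirement arises from unforeseeable urgency? yes] → not satisfied.
section 5 — Class-S Tender: [Exempt Procurement (section 6)? yes] AND [not a Regulated Acquisition (section 9)? yes] → satisfied.
section 7 — Critical Procurement: [not a Listed Contract (section 8)? no] AND [Class-S Tender (section 5)? yes] AND [a framework agreement is already in place? yes] → not satisfied.
section 3 — Eligible Procurement: [Critical Procurement (section 7)? no] AND [the procurement does not relate to defence or security? yes] → not satisfied.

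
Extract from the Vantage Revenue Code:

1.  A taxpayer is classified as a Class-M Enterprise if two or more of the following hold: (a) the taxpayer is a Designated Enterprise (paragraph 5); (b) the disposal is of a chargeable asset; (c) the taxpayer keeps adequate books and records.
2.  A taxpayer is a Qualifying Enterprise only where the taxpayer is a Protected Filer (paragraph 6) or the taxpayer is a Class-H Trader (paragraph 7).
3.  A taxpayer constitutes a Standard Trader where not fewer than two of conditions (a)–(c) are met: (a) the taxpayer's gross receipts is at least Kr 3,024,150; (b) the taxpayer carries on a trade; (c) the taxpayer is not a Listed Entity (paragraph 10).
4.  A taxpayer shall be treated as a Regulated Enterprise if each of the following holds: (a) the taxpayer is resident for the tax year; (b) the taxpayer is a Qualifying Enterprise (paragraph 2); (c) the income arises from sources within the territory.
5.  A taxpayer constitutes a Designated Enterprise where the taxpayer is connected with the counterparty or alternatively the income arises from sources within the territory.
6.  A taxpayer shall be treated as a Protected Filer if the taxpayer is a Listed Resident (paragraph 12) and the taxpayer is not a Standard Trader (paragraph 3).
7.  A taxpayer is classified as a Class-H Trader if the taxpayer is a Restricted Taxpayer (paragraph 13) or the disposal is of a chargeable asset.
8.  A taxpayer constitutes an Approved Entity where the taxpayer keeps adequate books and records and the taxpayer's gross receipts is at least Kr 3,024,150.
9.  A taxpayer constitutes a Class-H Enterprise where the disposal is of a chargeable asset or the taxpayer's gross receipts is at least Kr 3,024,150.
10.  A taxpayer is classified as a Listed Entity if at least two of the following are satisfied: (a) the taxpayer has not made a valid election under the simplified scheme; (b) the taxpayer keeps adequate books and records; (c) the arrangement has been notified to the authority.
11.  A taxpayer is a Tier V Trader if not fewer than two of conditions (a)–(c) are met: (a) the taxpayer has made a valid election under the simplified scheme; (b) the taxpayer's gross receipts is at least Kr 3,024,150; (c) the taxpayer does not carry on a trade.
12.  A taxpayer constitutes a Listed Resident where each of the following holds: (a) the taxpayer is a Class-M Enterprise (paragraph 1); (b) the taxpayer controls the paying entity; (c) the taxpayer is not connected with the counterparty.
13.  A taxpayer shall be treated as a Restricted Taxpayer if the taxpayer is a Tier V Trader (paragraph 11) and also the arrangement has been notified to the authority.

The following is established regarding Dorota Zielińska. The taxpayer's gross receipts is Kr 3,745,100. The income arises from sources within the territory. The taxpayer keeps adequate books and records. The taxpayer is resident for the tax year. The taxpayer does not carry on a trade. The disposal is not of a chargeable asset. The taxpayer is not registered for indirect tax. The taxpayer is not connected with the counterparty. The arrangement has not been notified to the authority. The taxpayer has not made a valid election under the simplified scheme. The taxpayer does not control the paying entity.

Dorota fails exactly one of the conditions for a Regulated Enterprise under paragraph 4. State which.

Qualifying Enterprise

Under paragraph 5: the taxpayer is connected with the counterparty? no; or the income arises from sources within the territory? yes. So the taxpayer is a Designated Enterprise.
Under paragraph 1: Designated Enterprise (paragraph 5)? yes; the disposal is of a chargeable asset? no; the taxpayer keeps adequate books and records? yes — 2 of 3 hold (need ≥2) → satisfied.
Under paragraph 12: Class-M Enterprise (paragraph 1)? yes; and the taxpayer controls the paying entity? no; and the taxpayer is not connected with the counterparty? yes. So the taxpayer is not a Listed Resident.
Under paragraph 10: the taxpayer has not made a valid election under the simplified scheme? yes; the taxpayer keeps adequate books and records? yes; the arrangement has been notified to the authority? no — 2 of 3 hold (need ≥2) → satisfied.
Under paragraph 3: taxpayer's gross receipts: Kr 3,745,100 ≥ Kr 3,024,150? yes; the taxpayer carries on a trade? no; not a Listed Entity (paragraph 10)? no — 1 of 3 hold (need ≥2) → not satisfied.
Under paragraph 6: Listed Resident (paragraph 12)? no; and not a Standard Trader (paragraph 3)? yes. So the taxpayer is not a Protected Filer.
Under paragraph 11: the taxpayer has made a valid election under the simplified scheme? no; taxpayer's gross receipts: Kr 3,745,100 ≥ Kr 3,024,150? yes; the taxpayer does not carry on a trade? yes — 2 of 3 hold (need ≥2) → satisfied.
Under paragraph 13: Tier V Trader (paragraph 11)? yes; and the arrangement has been notified to the authority? no. So the taxpayer is not a Restricted Taxpayer.
Under paragraph 7: Restricted Taxpayer (paragraph 13)? no; or the disposal is of a chargeable asset? no. So the taxpayer is not a Class-H Trader.
Under paragraph 2: Protected Filer (paragraph 6)? no; or Class-H Trader (paragraph 7)? no. So the taxpayer is not a Qualifying Enterprise.
Under paragraph 4: the taxpayer is resident for the tax year? yes; and Qualifying Enterprise (paragraph 2)? no; and the income arises from sources within the territory? yes. So the taxpayer is not a Regulated Enterprise.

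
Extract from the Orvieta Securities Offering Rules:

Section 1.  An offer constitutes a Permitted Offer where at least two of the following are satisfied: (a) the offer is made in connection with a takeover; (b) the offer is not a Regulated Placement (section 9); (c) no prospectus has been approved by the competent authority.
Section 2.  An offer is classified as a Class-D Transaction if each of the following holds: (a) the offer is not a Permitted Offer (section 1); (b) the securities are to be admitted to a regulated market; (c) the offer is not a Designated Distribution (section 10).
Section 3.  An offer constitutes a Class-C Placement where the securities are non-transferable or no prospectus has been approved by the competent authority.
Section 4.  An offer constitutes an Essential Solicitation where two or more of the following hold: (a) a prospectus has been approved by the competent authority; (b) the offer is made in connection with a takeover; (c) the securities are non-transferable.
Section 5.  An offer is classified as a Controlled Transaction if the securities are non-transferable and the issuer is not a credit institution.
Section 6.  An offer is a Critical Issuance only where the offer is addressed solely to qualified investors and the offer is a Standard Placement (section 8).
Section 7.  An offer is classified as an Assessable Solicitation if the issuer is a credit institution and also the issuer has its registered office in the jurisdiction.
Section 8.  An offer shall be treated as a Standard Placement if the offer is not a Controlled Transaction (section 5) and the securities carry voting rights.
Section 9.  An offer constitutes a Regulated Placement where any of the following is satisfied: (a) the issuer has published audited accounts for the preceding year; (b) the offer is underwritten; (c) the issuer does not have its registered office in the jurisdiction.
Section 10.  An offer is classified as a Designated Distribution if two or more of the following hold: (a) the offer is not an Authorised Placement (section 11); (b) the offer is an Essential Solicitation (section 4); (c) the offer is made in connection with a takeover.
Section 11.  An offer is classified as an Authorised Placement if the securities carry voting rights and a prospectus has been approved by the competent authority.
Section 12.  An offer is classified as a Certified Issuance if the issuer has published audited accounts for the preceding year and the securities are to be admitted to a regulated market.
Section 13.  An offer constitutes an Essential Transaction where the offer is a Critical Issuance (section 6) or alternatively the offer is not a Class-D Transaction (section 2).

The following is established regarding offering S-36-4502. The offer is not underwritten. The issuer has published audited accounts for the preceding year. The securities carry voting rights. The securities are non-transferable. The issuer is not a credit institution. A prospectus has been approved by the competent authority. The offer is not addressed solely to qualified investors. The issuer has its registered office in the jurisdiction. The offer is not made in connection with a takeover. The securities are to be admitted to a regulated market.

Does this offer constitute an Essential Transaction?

No

Under section 5: the securities are non-transferable? yes; and the issuer is not a credit institution? yes. So the offer is a Controlled Transaction.
Under section 8: not a Controlled Transaction (section 5)? no; and the securities carry voting rights? yes. So the offer is not a Standard Placement.
Under section 6: the offer is addressed solely to qualified investors? no; and Standard Placement (section 8)? no. So the offer is not a Critical Issuance.
Under section 9: the issuer has published audited accounts for the preceding year? yes; or the offer is underwritten? no; or the issuer does not have its registered office in the jurisdiction? no. So the offer is a Regulated Placement.
Under section 1: the offer is made in connection with a takeover? no; not a Regulated Placement (section 9)? no; no prospectus has been approved by the competent authority? no — 0 of 3 hold (need ≥2) → not satisfied.
Under section 11: the securities carry voting rights? yes; and a prospectus has been approved by the competent authority? yes. So the offer is an Authorised Placement.
Under section 4: a prospectus has been approved by the competent authority? yes; the offer is made in connection with a takeover? no; the securities are non-transferable? yes — 2 of 3 hold (need ≥2) → satisfied.
Under section 10: not an Authorised Placement (section 11)? no; Essential Solicitation (section 4)? yes; the offer is made in connection with a takeover? no — 1 of 3 hold (need ≥2) → not satisfied.
Under section 2: not a Permitted Offer (section 1)? yes; and the securities are to be admitted to a regulated market? yes; and not a Designated Distribution (section 10)? yes. So the offer is a Class-D Transaction.
Under section 13: Critical Issuance (section 6)? no; or not a Class-D Transaction (section 2)? no. So the offer is not an Essential Transaction.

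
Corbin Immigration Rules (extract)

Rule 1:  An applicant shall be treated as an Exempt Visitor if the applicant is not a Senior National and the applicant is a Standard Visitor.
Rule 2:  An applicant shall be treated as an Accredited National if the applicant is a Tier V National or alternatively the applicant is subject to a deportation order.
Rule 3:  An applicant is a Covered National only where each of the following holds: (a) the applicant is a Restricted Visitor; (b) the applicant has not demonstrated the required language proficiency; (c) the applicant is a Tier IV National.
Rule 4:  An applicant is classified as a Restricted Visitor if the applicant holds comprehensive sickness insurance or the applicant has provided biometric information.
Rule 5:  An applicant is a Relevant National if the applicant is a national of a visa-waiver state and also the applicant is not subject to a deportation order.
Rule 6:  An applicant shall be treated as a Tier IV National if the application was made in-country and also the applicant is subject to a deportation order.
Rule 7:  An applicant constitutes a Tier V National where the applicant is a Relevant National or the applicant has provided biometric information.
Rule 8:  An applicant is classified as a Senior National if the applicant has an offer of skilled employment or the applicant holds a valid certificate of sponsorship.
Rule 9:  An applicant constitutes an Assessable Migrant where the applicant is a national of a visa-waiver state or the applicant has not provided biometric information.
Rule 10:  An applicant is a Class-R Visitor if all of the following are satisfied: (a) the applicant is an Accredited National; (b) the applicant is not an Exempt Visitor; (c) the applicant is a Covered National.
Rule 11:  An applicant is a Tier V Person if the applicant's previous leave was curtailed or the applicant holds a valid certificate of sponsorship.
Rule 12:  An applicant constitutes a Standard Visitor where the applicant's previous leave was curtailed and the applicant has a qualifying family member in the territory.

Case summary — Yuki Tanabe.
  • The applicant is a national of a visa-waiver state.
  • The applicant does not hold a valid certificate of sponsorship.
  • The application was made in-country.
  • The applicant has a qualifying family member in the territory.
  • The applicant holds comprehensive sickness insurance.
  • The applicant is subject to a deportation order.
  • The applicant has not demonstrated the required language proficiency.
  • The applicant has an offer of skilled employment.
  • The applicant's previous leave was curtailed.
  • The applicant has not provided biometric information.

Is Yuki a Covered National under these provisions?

Yes

Under rule 4: the applicant holds comprehensive sickness insurance? yes; or the applicant has provided biometric information? no. So the applicant is a Restricted Visitor.
Under rule 6: the application was made in-country? yes; and the applicant is subject to a deportation order? yes. So the applicant is a Tier IV National.
Under rule 3: Restricted Visitor (rule 4)? yes; and the applicant has not demonstrated the required language proficiency? yes; and Tier IV National (rule 6)? yes. So the applicant is a Covered National.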